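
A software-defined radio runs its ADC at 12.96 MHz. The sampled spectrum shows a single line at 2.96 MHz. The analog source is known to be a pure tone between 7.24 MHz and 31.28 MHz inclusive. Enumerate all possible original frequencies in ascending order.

Frequencies that alias to 2.96 MHz are k·fs ± 2.96 MHz for integer k ≥ 0.
k=0: 2.96 MHz.
k=1: 10 MHz, 15.92 MHz.
k=2: 22.96 MHz, 28.88 MHz.
k=3: 35.92 MHz, 41.84 MHz.
Within [7.24 MHz, 31.28 MHz]: 10 MHz, 15.92 MHz, 22.96 MHz, 28.88 MHz.

10 MHz, 15.92 MHz, 22.96 MHz, 28.88 MHz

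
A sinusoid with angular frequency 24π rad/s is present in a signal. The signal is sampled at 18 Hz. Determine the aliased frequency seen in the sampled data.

ω = 24π rad/s → f = ω/(2π) = 12 Hz.
12 Hz > fs/2 = 9 Hz, folds to fs − 12 Hz = 6 Hz.

6 Hz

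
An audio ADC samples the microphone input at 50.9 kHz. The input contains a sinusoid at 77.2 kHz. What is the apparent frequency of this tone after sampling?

77.2 kHz mod fs = 26.3 kHz.
26.3 kHz > fs/2 = 25.45 kHz, folds to fs − 26.3 kHz = 24.6 kHz.

24.6 kHz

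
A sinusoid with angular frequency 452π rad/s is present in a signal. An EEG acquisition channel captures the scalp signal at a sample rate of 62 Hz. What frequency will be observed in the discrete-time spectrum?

22 Hz

ω = 452π rad/s → f = ω/(2π) = 226 Hz.
226 Hz mod fs = 40 Hz.
40 Hz > fs/2 = 31 Hz, folds to fs − 40 Hz = 22 Hz.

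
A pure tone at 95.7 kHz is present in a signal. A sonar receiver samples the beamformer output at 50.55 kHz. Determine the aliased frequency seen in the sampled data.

95.7 kHz mod fs = 45.15 kHz.
45.15 kHz > fs/2 = 25.275 kHz, folds to fs − 45.15 kHz = 5.4 kHz.

5.4 kHz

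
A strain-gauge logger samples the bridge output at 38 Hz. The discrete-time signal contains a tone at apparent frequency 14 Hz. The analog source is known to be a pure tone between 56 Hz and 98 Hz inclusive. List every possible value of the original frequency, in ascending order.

Frequencies that alias to 14 Hz are k·fs ± 14 Hz for integer k ≥ 0.
k=0: 14 Hz.
k=1: 24 Hz, 52 Hz.
k=2: 62 Hz, 90 Hz.
k=3: 100 Hz, 128 Hz.
Within [56 Hz, 98 Hz]: 62 Hz, 90 Hz.

62 Hz, 90 Hz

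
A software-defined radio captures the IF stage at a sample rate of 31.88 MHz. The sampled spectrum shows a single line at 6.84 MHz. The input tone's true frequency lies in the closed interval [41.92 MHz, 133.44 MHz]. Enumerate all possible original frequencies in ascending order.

56.92 MHz, 70.6 MHz, 88.8 MHz, 102.48 MHz, 120.68 MHz

Frequencies that alias to 6.84 MHz are k·fs ± 6.84 MHz for integer k ≥ 0.
k=0: 6.84 MHz.
k=1: 25.04 MHz, 38.72 MHz.
k=2: 56.92 MHz, 70.6 MHz.
k=3: 88.8 MHz, 102.48 MHz.
k=4: 120.68 MHz, 134.36 MHz.
k=5: 152.56 MHz, 166.24 MHz.
Within [41.92 MHz, 133.44 MHz]: 56.92 MHz, 70.6 MHz, 88.8 MHz, 102.48 MHz, 120.68 MHz.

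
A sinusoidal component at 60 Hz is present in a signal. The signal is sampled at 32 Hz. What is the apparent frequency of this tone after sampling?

4 Hz

60 Hz mod fs = 28 Hz.
28 Hz > fs/2 = 16 Hz, folds to fs − 28 Hz = 4 Hz.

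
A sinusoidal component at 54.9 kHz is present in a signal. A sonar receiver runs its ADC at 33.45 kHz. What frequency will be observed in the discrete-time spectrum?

54.9 kHz mod fs = 21.45 kHz.
21.45 kHz > fs/2 = 16.725 kHz, folds to fs − 21.45 kHz = 12 kHz.

12 kHz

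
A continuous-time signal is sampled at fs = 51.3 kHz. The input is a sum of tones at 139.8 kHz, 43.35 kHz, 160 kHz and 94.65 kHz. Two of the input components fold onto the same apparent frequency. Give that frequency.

fs/2 = 25.65 kHz.
139.8 kHz mod fs = 37.2 kHz.
37.2 kHz > fs/2 = 25.65 kHz, folds to fs − 37.2 kHz = 14.1 kHz.
43.35 kHz > fs/2 = 25.65 kHz, folds to fs − 43.35 kHz = 7.95 kHz.
160 kHz mod fs = 6.1 kHz.
6.1 kHz ≤ fs/2 = 25.65 kHz, appears at 6.1 kHz.
94.65 kHz mod fs = 43.35 kHz.
43.35 kHz > fs/2 = 25.65 kHz, folds to fs − 43.35 kHz = 7.95 kHz.
43.35 kHz and 94.65 kHz both map to 7.95 kHz.

7.95 kHz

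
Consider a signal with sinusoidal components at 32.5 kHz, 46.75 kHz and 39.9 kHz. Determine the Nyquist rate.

Highest-frequency component: 46.75 kHz.
Nyquist rate = 2 × 46.75 kHz = 93.5 kHz.

93.5 kHz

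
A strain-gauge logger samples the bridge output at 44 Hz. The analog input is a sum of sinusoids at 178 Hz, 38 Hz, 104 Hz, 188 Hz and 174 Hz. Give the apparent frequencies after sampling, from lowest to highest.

2 Hz, 6 Hz, 12 Hz, 16 Hz

fs/2 = 22 Hz.
178 Hz mod fs = 2 Hz.
2 Hz ≤ fs/2 = 22 Hz, appears at 2 Hz.
38 Hz > fs/2 = 22 Hz, folds to fs − 38 Hz = 6 Hz.
104 Hz mod fs = 16 Hz.
16 Hz ≤ fs/2 = 22 Hz, appears at 16 Hz.
188 Hz mod fs = 12 Hz.
12 Hz ≤ fs/2 = 22 Hz, appears at 12 Hz.
174 Hz mod fs = 42 Hz.
42 Hz > fs/2 = 22 Hz, folds to fs − 42 Hz = 2 Hz.
Distinct values: {2 Hz, 6 Hz, 12 Hz, 16 Hz}.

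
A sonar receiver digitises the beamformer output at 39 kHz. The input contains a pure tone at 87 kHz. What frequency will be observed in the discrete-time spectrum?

9 kHz

87 kHz mod fs = 9 kHz.
9 kHz ≤ fs/2 = 19.5 kHz, appears at 9 kHz.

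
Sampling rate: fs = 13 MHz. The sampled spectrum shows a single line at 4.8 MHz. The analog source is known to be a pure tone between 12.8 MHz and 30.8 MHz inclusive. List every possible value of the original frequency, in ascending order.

Frequencies that alias to 4.8 MHz are k·fs ± 4.8 MHz for integer k ≥ 0.
k=0: 4.8 MHz.
k=1: 8.2 MHz, 17.8 MHz.
k=2: 21.2 MHz, 30.8 MHz.
k=3: 34.2 MHz, 43.8 MHz.
Within [12.8 MHz, 30.8 MHz]: 17.8 MHz, 21.2 MHz, 30.8 MHz.

17.8 MHz, 21.2 MHz, 30.8 MHz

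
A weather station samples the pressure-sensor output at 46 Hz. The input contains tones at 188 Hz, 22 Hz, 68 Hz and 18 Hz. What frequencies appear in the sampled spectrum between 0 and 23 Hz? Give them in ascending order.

fs/2 = 23 Hz.
188 Hz mod fs = 4 Hz.
4 Hz ≤ fs/2 = 23 Hz, appears at 4 Hz.
22 Hz ≤ fs/2 = 23 Hz, passes unchanged.
68 Hz mod fs = 22 Hz.
22 Hz ≤ fs/2 = 23 Hz, appears at 22 Hz.
18 Hz ≤ fs/2 = 23 Hz, passes unchanged.
Distinct values: {4 Hz, 18 Hz, 22 Hz}.

4 Hz, 18 Hz, 22 Hz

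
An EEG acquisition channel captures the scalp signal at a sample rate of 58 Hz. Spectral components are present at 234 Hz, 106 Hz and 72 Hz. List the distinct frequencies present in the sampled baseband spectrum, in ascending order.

fs/2 = 29 Hz.
234 Hz mod fs = 2 Hz.
2 Hz ≤ fs/2 = 29 Hz, appears at 2 Hz.
106 Hz mod fs = 48 Hz.
48 Hz > fs/2 = 29 Hz, folds to fs − 48 Hz = 10 Hz.
72 Hz mod fs = 14 Hz.
14 Hz ≤ fs/2 = 29 Hz, appears at 14 Hz.
Distinct values: {2 Hz, 10 Hz, 14 Hz}.

2 Hz, 10 Hz, 14 Hz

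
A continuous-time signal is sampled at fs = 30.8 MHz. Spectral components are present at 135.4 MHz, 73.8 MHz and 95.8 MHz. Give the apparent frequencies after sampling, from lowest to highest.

fs/2 = 15.4 MHz.
135.4 MHz mod fs = 12.2 MHz.
12.2 MHz ≤ fs/2 = 15.4 MHz, appears at 12.2 MHz.
73.8 MHz mod fs = 12.2 MHz.
12.2 MHz ≤ fs/2 = 15.4 MHz, appears at 12.2 MHz.
95.8 MHz mod fs = 3.4 MHz.
3.4 MHz ≤ fs/2 = 15.4 MHz, appears at 3.4 MHz.
Distinct values: {3.4 MHz, 12.2 MHz}.

3.4 MHz, 12.2 MHz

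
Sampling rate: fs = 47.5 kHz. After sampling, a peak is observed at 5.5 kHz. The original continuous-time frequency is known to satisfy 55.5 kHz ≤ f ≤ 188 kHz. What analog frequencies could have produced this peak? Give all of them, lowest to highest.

Frequencies that alias to 5.5 kHz are k·fs ± 5.5 kHz for integer k ≥ 0.
k=0: 5.5 kHz.
k=1: 42 kHz, 53 kHz.
k=2: 89.5 kHz, 100.5 kHz.
k=3: 137 kHz, 148 kHz.
k=4: 184.5 kHz, 195.5 kHz.
k=5: 232 kHz, 243 kHz.
Within [55.5 kHz, 188 kHz]: 89.5 kHz, 100.5 kHz, 137 kHz, 148 kHz, 184.5 kHz.

89.5 kHz, 100.5 kHz, 137 kHz, 148 kHz, 184.5 kHz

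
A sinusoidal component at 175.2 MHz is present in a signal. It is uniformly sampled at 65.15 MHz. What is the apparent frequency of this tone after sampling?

175.2 MHz mod fs = 44.9 MHz.
44.9 MHz > fs/2 = 32.575 MHz, folds to fs − 44.9 MHz = 20.25 MHz.

20.25 MHz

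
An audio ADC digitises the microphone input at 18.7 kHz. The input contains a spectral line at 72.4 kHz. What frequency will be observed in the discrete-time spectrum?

72.4 kHz mod fs = 16.3 kHz.
16.3 kHz > fs/2 = 9.35 kHz, folds to fs − 16.3 kHz = 2.4 kHz.

2.4 kHz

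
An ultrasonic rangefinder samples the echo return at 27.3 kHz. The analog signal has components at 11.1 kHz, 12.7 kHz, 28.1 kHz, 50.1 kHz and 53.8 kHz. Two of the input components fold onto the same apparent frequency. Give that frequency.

fs/2 = 13.65 kHz.
11.1 kHz ≤ fs/2 = 13.65 kHz, passes unchanged.
12.7 kHz ≤ fs/2 = 13.65 kHz, passes unchanged.
28.1 kHz mod fs = 0.8 kHz.
0.8 kHz ≤ fs/2 = 13.65 kHz, appears at 0.8 kHz.
50.1 kHz mod fs = 22.8 kHz.
22.8 kHz > fs/2 = 13.65 kHz, folds to fs − 22.8 kHz = 4.5 kHz.
53.8 kHz mod fs = 26.5 kHz.
26.5 kHz > fs/2 = 13.65 kHz, folds to fs − 26.5 kHz = 0.8 kHz.
28.1 kHz and 53.8 kHz both map to 0.8 kHz.

0.8 kHz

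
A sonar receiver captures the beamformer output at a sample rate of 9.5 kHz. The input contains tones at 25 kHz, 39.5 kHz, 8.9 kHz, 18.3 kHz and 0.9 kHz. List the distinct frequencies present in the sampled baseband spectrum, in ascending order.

0.6 kHz, 0.7 kHz, 0.9 kHz, 1.5 kHz, 3.5 kHz

fs/2 = 4.75 kHz.
25 kHz mod fs = 6 kHz.
6 kHz > fs/2 = 4.75 kHz, folds to fs − 6 kHz = 3.5 kHz.
39.5 kHz mod fs = 1.5 kHz.
1.5 kHz ≤ fs/2 = 4.75 kHz, appears at 1.5 kHz.
8.9 kHz > fs/2 = 4.75 kHz, folds to fs − 8.9 kHz = 0.6 kHz.
18.3 kHz mod fs = 8.8 kHz.
8.8 kHz > fs/2 = 4.75 kHz, folds to fs − 8.8 kHz = 0.7 kHz.
0.9 kHz ≤ fs/2 = 4.75 kHz, passes unchanged.
Distinct values: {0.6 kHz, 0.7 kHz, 0.9 kHz, 1.5 kHz, 3.5 kHz}.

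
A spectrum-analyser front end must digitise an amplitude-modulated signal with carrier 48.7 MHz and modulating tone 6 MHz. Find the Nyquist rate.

109.4 MHz

AM sidebands sit at fc ± fm = 42.7 MHz and 54.7 MHz.
Highest-frequency component: 54.7 MHz.
Nyquist rate = 2 × 54.7 MHz = 109.4 MHz.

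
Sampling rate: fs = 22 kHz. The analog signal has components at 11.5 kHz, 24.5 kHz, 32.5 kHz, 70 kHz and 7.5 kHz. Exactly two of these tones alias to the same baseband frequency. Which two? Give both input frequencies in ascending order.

11.5 kHz, 32.5 kHz

fs/2 = 11 kHz.
11.5 kHz > fs/2 = 11 kHz, folds to fs − 11.5 kHz = 10.5 kHz.
24.5 kHz mod fs = 2.5 kHz.
2.5 kHz ≤ fs/2 = 11 kHz, appears at 2.5 kHz.
32.5 kHz mod fs = 10.5 kHz.
10.5 kHz ≤ fs/2 = 11 kHz, appears at 10.5 kHz.
70 kHz mod fs = 4 kHz.
4 kHz ≤ fs/2 = 11 kHz, appears at 4 kHz.
7.5 kHz ≤ fs/2 = 11 kHz, passes unchanged.
11.5 kHz and 32.5 kHz both map to 10.5 kHz.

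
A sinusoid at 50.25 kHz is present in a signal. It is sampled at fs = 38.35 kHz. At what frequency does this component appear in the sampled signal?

11.9 kHz

50.25 kHz mod fs = 11.9 kHz.
11.9 kHz ≤ fs/2 = 19.175 kHz, appears at 11.9 kHz.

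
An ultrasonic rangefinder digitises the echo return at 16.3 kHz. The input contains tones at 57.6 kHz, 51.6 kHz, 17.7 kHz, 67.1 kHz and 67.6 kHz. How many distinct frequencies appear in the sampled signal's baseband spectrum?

fs/2 = 8.15 kHz.
57.6 kHz mod fs = 8.7 kHz.
8.7 kHz > fs/2 = 8.15 kHz, folds to fs − 8.7 kHz = 7.6 kHz.
51.6 kHz mod fs = 2.7 kHz.
2.7 kHz ≤ fs/2 = 8.15 kHz, appears at 2.7 kHz.
17.7 kHz mod fs = 1.4 kHz.
1.4 kHz ≤ fs/2 = 8.15 kHz, appears at 1.4 kHz.
67.1 kHz mod fs = 1.9 kHz.
1.9 kHz ≤ fs/2 = 8.15 kHz, appears at 1.9 kHz.
67.6 kHz mod fs = 2.4 kHz.
2.4 kHz ≤ fs/2 = 8.15 kHz, appears at 2.4 kHz.
Distinct values: {1.4 kHz, 1.9 kHz, 2.4 kHz, 2.7 kHz, 7.6 kHz} → 5.

5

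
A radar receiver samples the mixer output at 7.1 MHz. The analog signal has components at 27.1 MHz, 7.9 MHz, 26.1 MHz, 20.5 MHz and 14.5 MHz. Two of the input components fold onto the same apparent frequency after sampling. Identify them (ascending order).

7.9 MHz, 20.5 MHz

fs/2 = 3.55 MHz.
27.1 MHz mod fs = 5.8 MHz.
5.8 MHz > fs/2 = 3.55 MHz, folds to fs − 5.8 MHz = 1.3 MHz.
7.9 MHz mod fs = 0.8 MHz.
0.8 MHz ≤ fs/2 = 3.55 MHz, appears at 0.8 MHz.
26.1 MHz mod fs = 4.8 MHz.
4.8 MHz > fs/2 = 3.55 MHz, folds to fs − 4.8 MHz = 2.3 MHz.
20.5 MHz mod fs = 6.3 MHz.
6.3 MHz > fs/2 = 3.55 MHz, folds to fs − 6.3 MHz = 0.8 MHz.
14.5 MHz mod fs = 0.3 MHz.
0.3 MHz ≤ fs/2 = 3.55 MHz, appears at 0.3 MHz.
7.9 MHz and 20.5 MHz both map to 0.8 MHz.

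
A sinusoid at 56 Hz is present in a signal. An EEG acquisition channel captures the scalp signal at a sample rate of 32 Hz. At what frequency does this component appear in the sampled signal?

8 Hz

56 Hz mod fs = 24 Hz.
24 Hz > fs/2 = 16 Hz, folds to fs − 24 Hz = 8 Hz.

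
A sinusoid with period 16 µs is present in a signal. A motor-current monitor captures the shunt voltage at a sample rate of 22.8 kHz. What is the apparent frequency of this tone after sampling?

5.9 kHz

T = 16 µs → f = 1/T = 62.5 kHz.
62.5 kHz mod fs = 16.9 kHz.
16.9 kHz > fs/2 = 11.4 kHz, folds to fs − 16.9 kHz = 5.9 kHz.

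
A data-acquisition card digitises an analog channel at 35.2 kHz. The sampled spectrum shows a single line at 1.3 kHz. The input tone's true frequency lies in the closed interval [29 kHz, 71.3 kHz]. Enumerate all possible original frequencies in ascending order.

33.9 kHz, 36.5 kHz, 69.1 kHz

Frequencies that alias to 1.3 kHz are k·fs ± 1.3 kHz for integer k ≥ 0.
k=0: 1.3 kHz.
k=1: 33.9 kHz, 36.5 kHz.
k=2: 69.1 kHz, 71.7 kHz.
k=3: 104.3 kHz, 106.9 kHz.
Within [29 kHz, 71.3 kHz]: 33.9 kHz, 36.5 kHz, 69.1 kHz.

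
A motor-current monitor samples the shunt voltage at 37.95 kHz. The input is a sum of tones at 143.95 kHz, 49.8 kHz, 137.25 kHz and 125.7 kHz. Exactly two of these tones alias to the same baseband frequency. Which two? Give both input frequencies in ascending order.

fs/2 = 18.975 kHz.
143.95 kHz mod fs = 30.1 kHz.
30.1 kHz > fs/2 = 18.975 kHz, folds to fs − 30.1 kHz = 7.85 kHz.
49.8 kHz mod fs = 11.85 kHz.
11.85 kHz ≤ fs/2 = 18.975 kHz, appears at 11.85 kHz.
137.25 kHz mod fs = 23.4 kHz.
23.4 kHz > fs/2 = 18.975 kHz, folds to fs − 23.4 kHz = 14.55 kHz.
125.7 kHz mod fs = 11.85 kHz.
11.85 kHz ≤ fs/2 = 18.975 kHz, appears at 11.85 kHz.
49.8 kHz and 125.7 kHz both map to 11.85 kHz.

49.8 kHz, 125.7 kHz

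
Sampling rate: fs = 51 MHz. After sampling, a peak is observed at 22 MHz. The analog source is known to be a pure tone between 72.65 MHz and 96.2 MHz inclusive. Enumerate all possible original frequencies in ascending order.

73 MHz, 80 MHz

Frequencies that alias to 22 MHz are k·fs ± 22 MHz for integer k ≥ 0.
k=0: 22 MHz.
k=1: 29 MHz, 73 MHz.
k=2: 80 MHz, 124 MHz.
k=3: 131 MHz, 175 MHz.
Within [72.65 MHz, 96.2 MHz]: 73 MHz, 80 MHz.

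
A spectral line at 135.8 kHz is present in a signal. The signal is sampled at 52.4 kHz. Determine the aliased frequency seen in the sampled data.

135.8 kHz mod fs = 31 kHz.
31 kHz > fs/2 = 26.2 kHz, folds to fs − 31 kHz = 21.4 kHz.

21.4 kHz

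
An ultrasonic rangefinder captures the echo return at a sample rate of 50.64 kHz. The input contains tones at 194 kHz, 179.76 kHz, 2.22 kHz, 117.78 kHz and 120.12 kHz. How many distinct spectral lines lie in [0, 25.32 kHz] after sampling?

5

fs/2 = 25.32 kHz.
194 kHz mod fs = 42.08 kHz.
42.08 kHz > fs/2 = 25.32 kHz, folds to fs − 42.08 kHz = 8.56 kHz.
179.76 kHz mod fs = 27.84 kHz.
27.84 kHz > fs/2 = 25.32 kHz, folds to fs − 27.84 kHz = 22.8 kHz.
2.22 kHz ≤ fs/2 = 25.32 kHz, passes unchanged.
117.78 kHz mod fs = 16.5 kHz.
16.5 kHz ≤ fs/2 = 25.32 kHz, appears at 16.5 kHz.
120.12 kHz mod fs = 18.84 kHz.
18.84 kHz ≤ fs/2 = 25.32 kHz, appears at 18.84 kHz.
Distinct values: {2.22 kHz, 8.56 kHz, 16.5 kHz, 18.84 kHz, 22.8 kHz} → 5.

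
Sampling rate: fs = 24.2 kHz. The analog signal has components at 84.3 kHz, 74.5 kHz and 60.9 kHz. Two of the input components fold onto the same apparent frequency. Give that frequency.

11.7 kHz

fs/2 = 12.1 kHz.
84.3 kHz mod fs = 11.7 kHz.
11.7 kHz ≤ fs/2 = 12.1 kHz, appears at 11.7 kHz.
74.5 kHz mod fs = 1.9 kHz.
1.9 kHz ≤ fs/2 = 12.1 kHz, appears at 1.9 kHz.
60.9 kHz mod fs = 12.5 kHz.
12.5 kHz > fs/2 = 12.1 kHz, folds to fs − 12.5 kHz = 11.7 kHz.
60.9 kHz and 84.3 kHz both map to 11.7 kHz.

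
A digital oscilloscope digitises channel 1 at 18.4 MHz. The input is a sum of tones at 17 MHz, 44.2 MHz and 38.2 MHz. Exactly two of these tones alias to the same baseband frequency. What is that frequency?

1.4 MHz

fs/2 = 9.2 MHz.
17 MHz > fs/2 = 9.2 MHz, folds to fs − 17 MHz = 1.4 MHz.
44.2 MHz mod fs = 7.4 MHz.
7.4 MHz ≤ fs/2 = 9.2 MHz, appears at 7.4 MHz.
38.2 MHz mod fs = 1.4 MHz.
1.4 MHz ≤ fs/2 = 9.2 MHz, appears at 1.4 MHz.
17 MHz and 38.2 MHz both map to 1.4 MHz.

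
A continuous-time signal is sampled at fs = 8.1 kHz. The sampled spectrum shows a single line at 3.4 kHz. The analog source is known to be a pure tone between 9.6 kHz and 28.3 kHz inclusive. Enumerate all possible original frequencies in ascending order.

Frequencies that alias to 3.4 kHz are k·fs ± 3.4 kHz for integer k ≥ 0.
k=0: 3.4 kHz.
k=1: 4.7 kHz, 11.5 kHz.
k=2: 12.8 kHz, 19.6 kHz.
k=3: 20.9 kHz, 27.7 kHz.
k=4: 29 kHz, 35.8 kHz.
Within [9.6 kHz, 28.3 kHz]: 11.5 kHz, 12.8 kHz, 19.6 kHz, 20.9 kHz, 27.7 kHz.

11.5 kHz, 12.8 kHz, 19.6 kHz, 20.9 kHz, 27.7 kHz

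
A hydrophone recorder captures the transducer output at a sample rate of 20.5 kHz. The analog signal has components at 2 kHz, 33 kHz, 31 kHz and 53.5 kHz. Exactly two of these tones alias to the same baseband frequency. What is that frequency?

8 kHz

fs/2 = 10.25 kHz.
2 kHz ≤ fs/2 = 10.25 kHz, passes unchanged.
33 kHz mod fs = 12.5 kHz.
12.5 kHz > fs/2 = 10.25 kHz, folds to fs − 12.5 kHz = 8 kHz.
31 kHz mod fs = 10.5 kHz.
10.5 kHz > fs/2 = 10.25 kHz, folds to fs − 10.5 kHz = 10 kHz.
53.5 kHz mod fs = 12.5 kHz.
12.5 kHz > fs/2 = 10.25 kHz, folds to fs − 12.5 kHz = 8 kHz.
33 kHz and 53.5 kHz both map to 8 kHz.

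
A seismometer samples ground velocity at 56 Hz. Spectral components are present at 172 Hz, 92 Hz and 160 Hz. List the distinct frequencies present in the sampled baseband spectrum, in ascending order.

4 Hz, 8 Hz, 20 Hz

fs/2 = 28 Hz.
172 Hz mod fs = 4 Hz.
4 Hz ≤ fs/2 = 28 Hz, appears at 4 Hz.
92 Hz mod fs = 36 Hz.
36 Hz > fs/2 = 28 Hz, folds to fs − 36 Hz = 20 Hz.
160 Hz mod fs = 48 Hz.
48 Hz > fs/2 = 28 Hz, folds to fs − 48 Hz = 8 Hz.
Distinct values: {4 Hz, 8 Hz, 20 Hz}.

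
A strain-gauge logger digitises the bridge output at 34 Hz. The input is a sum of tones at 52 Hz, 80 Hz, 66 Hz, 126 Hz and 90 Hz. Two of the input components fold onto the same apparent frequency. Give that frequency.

12 Hz

fs/2 = 17 Hz.
52 Hz mod fs = 18 Hz.
18 Hz > fs/2 = 17 Hz, folds to fs − 18 Hz = 16 Hz.
80 Hz mod fs = 12 Hz.
12 Hz ≤ fs/2 = 17 Hz, appears at 12 Hz.
66 Hz mod fs = 32 Hz.
32 Hz > fs/2 = 17 Hz, folds to fs − 32 Hz = 2 Hz.
126 Hz mod fs = 24 Hz.
24 Hz > fs/2 = 17 Hz, folds to fs − 24 Hz = 10 Hz.
90 Hz mod fs = 22 Hz.
22 Hz > fs/2 = 17 Hz, folds to fs − 22 Hz = 12 Hz.
80 Hz and 90 Hz both map to 12 Hz.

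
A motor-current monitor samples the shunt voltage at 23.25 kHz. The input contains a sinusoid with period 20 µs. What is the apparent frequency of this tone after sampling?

T = 20 µs → f = 1/T = 50 kHz.
50 kHz mod fs = 3.5 kHz.
3.5 kHz ≤ fs/2 = 11.625 kHz, appears at 3.5 kHz.

3.5 kHz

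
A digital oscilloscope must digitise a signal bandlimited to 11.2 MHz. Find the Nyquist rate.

22.4 MHz

Nyquist rate = 2 × 11.2 MHz = 22.4 MHz.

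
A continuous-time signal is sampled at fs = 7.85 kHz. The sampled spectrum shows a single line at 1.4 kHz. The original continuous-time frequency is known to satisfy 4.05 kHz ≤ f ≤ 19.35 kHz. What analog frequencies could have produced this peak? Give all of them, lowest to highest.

6.45 kHz, 9.25 kHz, 14.3 kHz, 17.1 kHz

Frequencies that alias to 1.4 kHz are k·fs ± 1.4 kHz for integer k ≥ 0.
k=0: 1.4 kHz.
k=1: 6.45 kHz, 9.25 kHz.
k=2: 14.3 kHz, 17.1 kHz.
k=3: 22.15 kHz, 24.95 kHz.
Within [4.05 kHz, 19.35 kHz]: 6.45 kHz, 9.25 kHz, 14.3 kHz, 17.1 kHz.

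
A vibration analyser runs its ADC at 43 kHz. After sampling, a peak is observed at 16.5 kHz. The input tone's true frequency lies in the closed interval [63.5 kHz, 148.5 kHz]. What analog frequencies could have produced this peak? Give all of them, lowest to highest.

Frequencies that alias to 16.5 kHz are k·fs ± 16.5 kHz for integer k ≥ 0.
k=0: 16.5 kHz.
k=1: 26.5 kHz, 59.5 kHz.
k=2: 69.5 kHz, 102.5 kHz.
k=3: 112.5 kHz, 145.5 kHz.
k=4: 155.5 kHz, 188.5 kHz.
Within [63.5 kHz, 148.5 kHz]: 69.5 kHz, 102.5 kHz, 112.5 kHz, 145.5 kHz.

69.5 kHz, 102.5 kHz, 112.5 kHz, 145.5 kHz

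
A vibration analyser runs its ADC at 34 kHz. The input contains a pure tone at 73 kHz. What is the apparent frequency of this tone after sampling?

73 kHz mod fs = 5 kHz.
5 kHz ≤ fs/2 = 17 kHz, appears at 5 kHz.

5 kHz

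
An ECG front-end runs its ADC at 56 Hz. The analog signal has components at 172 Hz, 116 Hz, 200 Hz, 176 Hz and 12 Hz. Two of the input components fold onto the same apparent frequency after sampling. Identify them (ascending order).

116 Hz, 172 Hz

fs/2 = 28 Hz.
172 Hz mod fs = 4 Hz.
4 Hz ≤ fs/2 = 28 Hz, appears at 4 Hz.
116 Hz mod fs = 4 Hz.
4 Hz ≤ fs/2 = 28 Hz, appears at 4 Hz.
200 Hz mod fs = 32 Hz.
32 Hz > fs/2 = 28 Hz, folds to fs − 32 Hz = 24 Hz.
176 Hz mod fs = 8 Hz.
8 Hz ≤ fs/2 = 28 Hz, appears at 8 Hz.
12 Hz ≤ fs/2 = 28 Hz, passes unchanged.
116 Hz and 172 Hz both map to 4 Hz.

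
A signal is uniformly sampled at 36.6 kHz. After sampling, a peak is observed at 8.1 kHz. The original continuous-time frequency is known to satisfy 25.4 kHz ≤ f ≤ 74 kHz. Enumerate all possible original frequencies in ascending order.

Frequencies that alias to 8.1 kHz are k·fs ± 8.1 kHz for integer k ≥ 0.
k=0: 8.1 kHz.
k=1: 28.5 kHz, 44.7 kHz.
k=2: 65.1 kHz, 81.3 kHz.
k=3: 101.7 kHz, 117.9 kHz.
Within [25.4 kHz, 74 kHz]: 28.5 kHz, 44.7 kHz, 65.1 kHz.

28.5 kHz, 44.7 kHz, 65.1 kHz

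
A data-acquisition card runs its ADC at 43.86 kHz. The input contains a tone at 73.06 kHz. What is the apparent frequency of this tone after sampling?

73.06 kHz mod fs = 29.2 kHz.
29.2 kHz > fs/2 = 21.93 kHz, folds to fs − 29.2 kHz = 14.66 kHz.

14.66 kHz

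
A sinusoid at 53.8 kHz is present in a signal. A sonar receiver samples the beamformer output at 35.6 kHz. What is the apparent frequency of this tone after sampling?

17.4 kHz

53.8 kHz mod fs = 18.2 kHz.
18.2 kHz > fs/2 = 17.8 kHz, folds to fs − 18.2 kHz = 17.4 kHz.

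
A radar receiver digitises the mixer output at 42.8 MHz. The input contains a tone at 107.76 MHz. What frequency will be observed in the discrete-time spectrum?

107.76 MHz mod fs = 22.16 MHz.
22.16 MHz > fs/2 = 21.4 MHz, folds to fs − 22.16 MHz = 20.64 MHz.

20.64 MHz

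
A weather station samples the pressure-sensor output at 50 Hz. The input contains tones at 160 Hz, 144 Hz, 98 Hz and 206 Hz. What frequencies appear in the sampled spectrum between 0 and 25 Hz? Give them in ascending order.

2 Hz, 6 Hz, 10 Hz

fs/2 = 25 Hz.
160 Hz mod fs = 10 Hz.
10 Hz ≤ fs/2 = 25 Hz, appears at 10 Hz.
144 Hz mod fs = 44 Hz.
44 Hz > fs/2 = 25 Hz, folds to fs − 44 Hz = 6 Hz.
98 Hz mod fs = 48 Hz.
48 Hz > fs/2 = 25 Hz, folds to fs − 48 Hz = 2 Hz.
206 Hz mod fs = 6 Hz.
6 Hz ≤ fs/2 = 25 Hz, appears at 6 Hz.
Distinct values: {2 Hz, 6 Hz, 10 Hz}.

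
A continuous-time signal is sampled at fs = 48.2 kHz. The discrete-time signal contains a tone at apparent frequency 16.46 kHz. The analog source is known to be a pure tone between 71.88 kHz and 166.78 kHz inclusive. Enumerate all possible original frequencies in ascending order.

Frequencies that alias to 16.46 kHz are k·fs ± 16.46 kHz for integer k ≥ 0.
k=0: 16.46 kHz.
k=1: 31.74 kHz, 64.66 kHz.
k=2: 79.94 kHz, 112.86 kHz.
k=3: 128.14 kHz, 161.06 kHz.
k=4: 176.34 kHz, 209.26 kHz.
Within [71.88 kHz, 166.78 kHz]: 79.94 kHz, 112.86 kHz, 128.14 kHz, 161.06 kHz.

79.94 kHz, 112.86 kHz, 128.14 kHz, 161.06 kHz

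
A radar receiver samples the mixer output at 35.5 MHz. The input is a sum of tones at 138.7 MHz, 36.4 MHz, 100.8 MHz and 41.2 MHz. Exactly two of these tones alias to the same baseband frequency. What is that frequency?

5.7 MHz

fs/2 = 17.75 MHz.
138.7 MHz mod fs = 32.2 MHz.
32.2 MHz > fs/2 = 17.75 MHz, folds to fs − 32.2 MHz = 3.3 MHz.
36.4 MHz mod fs = 0.9 MHz.
0.9 MHz ≤ fs/2 = 17.75 MHz, appears at 0.9 MHz.
100.8 MHz mod fs = 29.8 MHz.
29.8 MHz > fs/2 = 17.75 MHz, folds to fs − 29.8 MHz = 5.7 MHz.
41.2 MHz mod fs = 5.7 MHz.
5.7 MHz ≤ fs/2 = 17.75 MHz, appears at 5.7 MHz.
41.2 MHz and 100.8 MHz both map to 5.7 MHz.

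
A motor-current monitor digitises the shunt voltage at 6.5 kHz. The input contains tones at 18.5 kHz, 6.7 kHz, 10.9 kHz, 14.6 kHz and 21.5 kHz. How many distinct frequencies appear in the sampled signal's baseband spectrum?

5

fs/2 = 3.25 kHz.
18.5 kHz mod fs = 5.5 kHz.
5.5 kHz > fs/2 = 3.25 kHz, folds to fs − 5.5 kHz = 1 kHz.
6.7 kHz mod fs = 0.2 kHz.
0.2 kHz ≤ fs/2 = 3.25 kHz, appears at 0.2 kHz.
10.9 kHz mod fs = 4.4 kHz.
4.4 kHz > fs/2 = 3.25 kHz, folds to fs − 4.4 kHz = 2.1 kHz.
14.6 kHz mod fs = 1.6 kHz.
1.6 kHz ≤ fs/2 = 3.25 kHz, appears at 1.6 kHz.
21.5 kHz mod fs = 2 kHz.
2 kHz ≤ fs/2 = 3.25 kHz, appears at 2 kHz.
Distinct values: {0.2 kHz, 1 kHz, 1.6 kHz, 2 kHz, 2.1 kHz} → 5.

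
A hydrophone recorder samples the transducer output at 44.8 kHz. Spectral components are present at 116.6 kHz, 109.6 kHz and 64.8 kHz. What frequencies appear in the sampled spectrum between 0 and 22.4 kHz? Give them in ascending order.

fs/2 = 22.4 kHz.
116.6 kHz mod fs = 27 kHz.
27 kHz > fs/2 = 22.4 kHz, folds to fs − 27 kHz = 17.8 kHz.
109.6 kHz mod fs = 20 kHz.
20 kHz ≤ fs/2 = 22.4 kHz, appears at 20 kHz.
64.8 kHz mod fs = 20 kHz.
20 kHz ≤ fs/2 = 22.4 kHz, appears at 20 kHz.
Distinct values: {17.8 kHz, 20 kHz}.

17.8 kHz, 20 kHz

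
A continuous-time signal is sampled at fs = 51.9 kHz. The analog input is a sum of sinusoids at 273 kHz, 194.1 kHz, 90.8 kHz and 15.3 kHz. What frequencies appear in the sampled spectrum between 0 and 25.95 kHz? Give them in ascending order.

13 kHz, 13.5 kHz, 15.3 kHz

fs/2 = 25.95 kHz.
273 kHz mod fs = 13.5 kHz.
13.5 kHz ≤ fs/2 = 25.95 kHz, appears at 13.5 kHz.
194.1 kHz mod fs = 38.4 kHz.
38.4 kHz > fs/2 = 25.95 kHz, folds to fs − 38.4 kHz = 13.5 kHz.
90.8 kHz mod fs = 38.9 kHz.
38.9 kHz > fs/2 = 25.95 kHz, folds to fs − 38.9 kHz = 13 kHz.
15.3 kHz ≤ fs/2 = 25.95 kHz, passes unchanged.
Distinct values: {13 kHz, 13.5 kHz, 15.3 kHz}.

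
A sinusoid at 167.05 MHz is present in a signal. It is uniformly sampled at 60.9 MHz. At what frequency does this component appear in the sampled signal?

167.05 MHz mod fs = 45.25 MHz.
45.25 MHz > fs/2 = 30.45 MHz, folds to fs − 45.25 MHz = 15.65 MHz.

15.65 MHz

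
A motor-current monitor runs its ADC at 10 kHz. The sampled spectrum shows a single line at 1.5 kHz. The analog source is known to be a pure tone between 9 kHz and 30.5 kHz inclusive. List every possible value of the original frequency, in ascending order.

11.5 kHz, 18.5 kHz, 21.5 kHz, 28.5 kHz

Frequencies that alias to 1.5 kHz are k·fs ± 1.5 kHz for integer k ≥ 0.
k=0: 1.5 kHz.
k=1: 8.5 kHz, 11.5 kHz.
k=2: 18.5 kHz, 21.5 kHz.
k=3: 28.5 kHz, 31.5 kHz.
k=4: 38.5 kHz, 41.5 kHz.
Within [9 kHz, 30.5 kHz]: 11.5 kHz, 18.5 kHz, 21.5 kHz, 28.5 kHz.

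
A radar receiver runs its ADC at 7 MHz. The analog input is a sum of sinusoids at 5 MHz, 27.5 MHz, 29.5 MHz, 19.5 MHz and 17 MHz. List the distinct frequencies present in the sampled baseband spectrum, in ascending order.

0.5 MHz, 1.5 MHz, 2 MHz, 3 MHz

fs/2 = 3.5 MHz.
5 MHz > fs/2 = 3.5 MHz, folds to fs − 5 MHz = 2 MHz.
27.5 MHz mod fs = 6.5 MHz.
6.5 MHz > fs/2 = 3.5 MHz, folds to fs − 6.5 MHz = 0.5 MHz.
29.5 MHz mod fs = 1.5 MHz.
1.5 MHz ≤ fs/2 = 3.5 MHz, appears at 1.5 MHz.
19.5 MHz mod fs = 5.5 MHz.
5.5 MHz > fs/2 = 3.5 MHz, folds to fs − 5.5 MHz = 1.5 MHz.
17 MHz mod fs = 3 MHz.
3 MHz ≤ fs/2 = 3.5 MHz, appears at 3 MHz.
Distinct values: {0.5 MHz, 1.5 MHz, 2 MHz, 3 MHz}.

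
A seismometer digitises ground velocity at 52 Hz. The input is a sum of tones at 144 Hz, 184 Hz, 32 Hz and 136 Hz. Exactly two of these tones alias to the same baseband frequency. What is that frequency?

20 Hz

fs/2 = 26 Hz.
144 Hz mod fs = 40 Hz.
40 Hz > fs/2 = 26 Hz, folds to fs − 40 Hz = 12 Hz.
184 Hz mod fs = 28 Hz.
28 Hz > fs/2 = 26 Hz, folds to fs − 28 Hz = 24 Hz.
32 Hz > fs/2 = 26 Hz, folds to fs − 32 Hz = 20 Hz.
136 Hz mod fs = 32 Hz.
32 Hz > fs/2 = 26 Hz, folds to fs − 32 Hz = 20 Hz.
32 Hz and 136 Hz both map to 20 Hz.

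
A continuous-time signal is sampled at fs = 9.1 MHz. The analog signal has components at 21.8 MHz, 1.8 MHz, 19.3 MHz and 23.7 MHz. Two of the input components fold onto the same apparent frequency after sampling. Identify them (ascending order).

fs/2 = 4.55 MHz.
21.8 MHz mod fs = 3.6 MHz.
3.6 MHz ≤ fs/2 = 4.55 MHz, appears at 3.6 MHz.
1.8 MHz ≤ fs/2 = 4.55 MHz, passes unchanged.
19.3 MHz mod fs = 1.1 MHz.
1.1 MHz ≤ fs/2 = 4.55 MHz, appears at 1.1 MHz.
23.7 MHz mod fs = 5.5 MHz.
5.5 MHz > fs/2 = 4.55 MHz, folds to fs − 5.5 MHz = 3.6 MHz.
21.8 MHz and 23.7 MHz both map to 3.6 MHz.

21.8 MHz, 23.7 MHz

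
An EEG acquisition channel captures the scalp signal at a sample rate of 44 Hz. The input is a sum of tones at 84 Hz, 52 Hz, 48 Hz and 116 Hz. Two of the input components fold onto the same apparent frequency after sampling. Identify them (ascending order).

fs/2 = 22 Hz.
84 Hz mod fs = 40 Hz.
40 Hz > fs/2 = 22 Hz, folds to fs − 40 Hz = 4 Hz.
52 Hz mod fs = 8 Hz.
8 Hz ≤ fs/2 = 22 Hz, appears at 8 Hz.
48 Hz mod fs = 4 Hz.
4 Hz ≤ fs/2 = 22 Hz, appears at 4 Hz.
116 Hz mod fs = 28 Hz.
28 Hz > fs/2 = 22 Hz, folds to fs − 28 Hz = 16 Hz.
48 Hz and 84 Hz both map to 4 Hz.

48 Hz, 84 Hz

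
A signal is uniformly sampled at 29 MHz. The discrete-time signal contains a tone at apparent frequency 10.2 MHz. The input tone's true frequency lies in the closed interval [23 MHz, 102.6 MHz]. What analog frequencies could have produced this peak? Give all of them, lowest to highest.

Frequencies that alias to 10.2 MHz are k·fs ± 10.2 MHz for integer k ≥ 0.
k=0: 10.2 MHz.
k=1: 18.8 MHz, 39.2 MHz.
k=2: 47.8 MHz, 68.2 MHz.
k=3: 76.8 MHz, 97.2 MHz.
k=4: 105.8 MHz, 126.2 MHz.
Within [23 MHz, 102.6 MHz]: 39.2 MHz, 47.8 MHz, 68.2 MHz, 76.8 MHz, 97.2 MHz.

39.2 MHz, 47.8 MHz, 68.2 MHz, 76.8 MHz, 97.2 MHz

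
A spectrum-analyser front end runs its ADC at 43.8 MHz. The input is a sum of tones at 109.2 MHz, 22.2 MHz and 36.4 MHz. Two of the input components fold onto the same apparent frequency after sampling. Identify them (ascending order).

fs/2 = 21.9 MHz.
109.2 MHz mod fs = 21.6 MHz.
21.6 MHz ≤ fs/2 = 21.9 MHz, appears at 21.6 MHz.
22.2 MHz > fs/2 = 21.9 MHz, folds to fs − 22.2 MHz = 21.6 MHz.
36.4 MHz > fs/2 = 21.9 MHz, folds to fs − 36.4 MHz = 7.4 MHz.
22.2 MHz and 109.2 MHz both map to 21.6 MHz.

22.2 MHz, 109.2 MHz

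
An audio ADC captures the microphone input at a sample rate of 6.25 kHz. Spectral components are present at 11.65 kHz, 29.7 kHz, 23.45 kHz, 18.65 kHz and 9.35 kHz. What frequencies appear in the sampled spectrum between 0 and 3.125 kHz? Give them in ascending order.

0.1 kHz, 0.85 kHz, 1.55 kHz, 3.1 kHz

fs/2 = 3.125 kHz.
11.65 kHz mod fs = 5.4 kHz.
5.4 kHz > fs/2 = 3.125 kHz, folds to fs − 5.4 kHz = 0.85 kHz.
29.7 kHz mod fs = 4.7 kHz.
4.7 kHz > fs/2 = 3.125 kHz, folds to fs − 4.7 kHz = 1.55 kHz.
23.45 kHz mod fs = 4.7 kHz.
4.7 kHz > fs/2 = 3.125 kHz, folds to fs − 4.7 kHz = 1.55 kHz.
18.65 kHz mod fs = 6.15 kHz.
6.15 kHz > fs/2 = 3.125 kHz, folds to fs − 6.15 kHz = 0.1 kHz.
9.35 kHz mod fs = 3.1 kHz.
3.1 kHz ≤ fs/2 = 3.125 kHz, appears at 3.1 kHz.
Distinct values: {0.1 kHz, 0.85 kHz, 1.55 kHz, 3.1 kHz}.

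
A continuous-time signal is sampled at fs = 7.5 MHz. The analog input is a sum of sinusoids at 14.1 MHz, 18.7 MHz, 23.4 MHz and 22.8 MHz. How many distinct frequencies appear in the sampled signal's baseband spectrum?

3

fs/2 = 3.75 MHz.
14.1 MHz mod fs = 6.6 MHz.
6.6 MHz > fs/2 = 3.75 MHz, folds to fs − 6.6 MHz = 0.9 MHz.
18.7 MHz mod fs = 3.7 MHz.
3.7 MHz ≤ fs/2 = 3.75 MHz, appears at 3.7 MHz.
23.4 MHz mod fs = 0.9 MHz.
0.9 MHz ≤ fs/2 = 3.75 MHz, appears at 0.9 MHz.
22.8 MHz mod fs = 0.3 MHz.
0.3 MHz ≤ fs/2 = 3.75 MHz, appears at 0.3 MHz.
Distinct values: {0.3 MHz, 0.9 MHz, 3.7 MHz} → 3.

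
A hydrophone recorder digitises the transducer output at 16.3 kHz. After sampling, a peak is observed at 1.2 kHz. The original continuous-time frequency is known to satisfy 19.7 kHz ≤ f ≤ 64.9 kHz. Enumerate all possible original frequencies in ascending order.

Frequencies that alias to 1.2 kHz are k·fs ± 1.2 kHz for integer k ≥ 0.
k=0: 1.2 kHz.
k=1: 15.1 kHz, 17.5 kHz.
k=2: 31.4 kHz, 33.8 kHz.
k=3: 47.7 kHz, 50.1 kHz.
k=4: 64 kHz, 66.4 kHz.
k=5: 80.3 kHz, 82.7 kHz.
Within [19.7 kHz, 64.9 kHz]: 31.4 kHz, 33.8 kHz, 47.7 kHz, 50.1 kHz, 64 kHz.

31.4 kHz, 33.8 kHz, 47.7 kHz, 50.1 kHz, 64 kHz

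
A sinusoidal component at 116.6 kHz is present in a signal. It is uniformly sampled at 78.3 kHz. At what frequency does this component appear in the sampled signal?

38.3 kHz

116.6 kHz mod fs = 38.3 kHz.
38.3 kHz ≤ fs/2 = 39.15 kHz, appears at 38.3 kHz.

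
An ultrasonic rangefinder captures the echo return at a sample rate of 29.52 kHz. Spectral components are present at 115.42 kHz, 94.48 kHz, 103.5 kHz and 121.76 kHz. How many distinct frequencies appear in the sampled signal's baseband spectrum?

fs/2 = 14.76 kHz.
115.42 kHz mod fs = 26.86 kHz.
26.86 kHz > fs/2 = 14.76 kHz, folds to fs − 26.86 kHz = 2.66 kHz.
94.48 kHz mod fs = 5.92 kHz.
5.92 kHz ≤ fs/2 = 14.76 kHz, appears at 5.92 kHz.
103.5 kHz mod fs = 14.94 kHz.
14.94 kHz > fs/2 = 14.76 kHz, folds to fs − 14.94 kHz = 14.58 kHz.
121.76 kHz mod fs = 3.68 kHz.
3.68 kHz ≤ fs/2 = 14.76 kHz, appears at 3.68 kHz.
Distinct values: {2.66 kHz, 3.68 kHz, 5.92 kHz, 14.58 kHz} → 4.

4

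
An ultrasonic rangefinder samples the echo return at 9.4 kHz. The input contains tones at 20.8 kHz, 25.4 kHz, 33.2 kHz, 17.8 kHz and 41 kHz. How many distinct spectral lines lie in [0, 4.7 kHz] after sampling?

fs/2 = 4.7 kHz.
20.8 kHz mod fs = 2 kHz.
2 kHz ≤ fs/2 = 4.7 kHz, appears at 2 kHz.
25.4 kHz mod fs = 6.6 kHz.
6.6 kHz > fs/2 = 4.7 kHz, folds to fs − 6.6 kHz = 2.8 kHz.
33.2 kHz mod fs = 5 kHz.
5 kHz > fs/2 = 4.7 kHz, folds to fs − 5 kHz = 4.4 kHz.
17.8 kHz mod fs = 8.4 kHz.
8.4 kHz > fs/2 = 4.7 kHz, folds to fs − 8.4 kHz = 1 kHz.
41 kHz mod fs = 3.4 kHz.
3.4 kHz ≤ fs/2 = 4.7 kHz, appears at 3.4 kHz.
Distinct values: {1 kHz, 2 kHz, 2.8 kHz, 3.4 kHz, 4.4 kHz} → 5.

5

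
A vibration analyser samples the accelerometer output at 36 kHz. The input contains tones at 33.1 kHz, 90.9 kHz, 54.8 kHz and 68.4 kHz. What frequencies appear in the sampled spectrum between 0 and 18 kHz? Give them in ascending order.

2.9 kHz, 3.6 kHz, 17.1 kHz, 17.2 kHz

fs/2 = 18 kHz.
33.1 kHz > fs/2 = 18 kHz, folds to fs − 33.1 kHz = 2.9 kHz.
90.9 kHz mod fs = 18.9 kHz.
18.9 kHz > fs/2 = 18 kHz, folds to fs − 18.9 kHz = 17.1 kHz.
54.8 kHz mod fs = 18.8 kHz.
18.8 kHz > fs/2 = 18 kHz, folds to fs − 18.8 kHz = 17.2 kHz.
68.4 kHz mod fs = 32.4 kHz.
32.4 kHz > fs/2 = 18 kHz, folds to fs − 32.4 kHz = 3.6 kHz.
Distinct values: {2.9 kHz, 3.6 kHz, 17.1 kHz, 17.2 kHz}.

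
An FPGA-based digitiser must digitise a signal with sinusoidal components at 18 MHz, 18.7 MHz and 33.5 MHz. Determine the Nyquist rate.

Highest-frequency component: 33.5 MHz.
Nyquist rate = 2 × 33.5 MHz = 67 MHz.

67 MHz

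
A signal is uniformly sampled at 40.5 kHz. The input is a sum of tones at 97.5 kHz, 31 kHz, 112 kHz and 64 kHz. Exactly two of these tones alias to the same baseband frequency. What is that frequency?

9.5 kHz

fs/2 = 20.25 kHz.
97.5 kHz mod fs = 16.5 kHz.
16.5 kHz ≤ fs/2 = 20.25 kHz, appears at 16.5 kHz.
31 kHz > fs/2 = 20.25 kHz, folds to fs − 31 kHz = 9.5 kHz.
112 kHz mod fs = 31 kHz.
31 kHz > fs/2 = 20.25 kHz, folds to fs − 31 kHz = 9.5 kHz.
64 kHz mod fs = 23.5 kHz.
23.5 kHz > fs/2 = 20.25 kHz, folds to fs − 23.5 kHz = 17 kHz.
31 kHz and 112 kHz both map to 9.5 kHz.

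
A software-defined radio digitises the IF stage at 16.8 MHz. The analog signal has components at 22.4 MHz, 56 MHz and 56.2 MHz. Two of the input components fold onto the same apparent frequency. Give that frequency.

5.6 MHz

fs/2 = 8.4 MHz.
22.4 MHz mod fs = 5.6 MHz.
5.6 MHz ≤ fs/2 = 8.4 MHz, appears at 5.6 MHz.
56 MHz mod fs = 5.6 MHz.
5.6 MHz ≤ fs/2 = 8.4 MHz, appears at 5.6 MHz.
56.2 MHz mod fs = 5.8 MHz.
5.8 MHz ≤ fs/2 = 8.4 MHz, appears at 5.8 MHz.
22.4 MHz and 56 MHz both map to 5.6 MHz.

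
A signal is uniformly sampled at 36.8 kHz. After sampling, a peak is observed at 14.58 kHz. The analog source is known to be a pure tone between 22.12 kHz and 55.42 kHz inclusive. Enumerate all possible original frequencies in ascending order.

Frequencies that alias to 14.58 kHz are k·fs ± 14.58 kHz for integer k ≥ 0.
k=0: 14.58 kHz.
k=1: 22.22 kHz, 51.38 kHz.
k=2: 59.02 kHz, 88.18 kHz.
Within [22.12 kHz, 55.42 kHz]: 22.22 kHz, 51.38 kHz.

22.22 kHz, 51.38 kHz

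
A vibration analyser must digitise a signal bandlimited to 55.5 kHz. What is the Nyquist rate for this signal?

111 kHz

Nyquist rate = 2 × 55.5 kHz = 111 kHz.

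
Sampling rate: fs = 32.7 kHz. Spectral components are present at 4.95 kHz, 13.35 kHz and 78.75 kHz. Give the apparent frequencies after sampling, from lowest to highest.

fs/2 = 16.35 kHz.
4.95 kHz ≤ fs/2 = 16.35 kHz, passes unchanged.
13.35 kHz ≤ fs/2 = 16.35 kHz, passes unchanged.
78.75 kHz mod fs = 13.35 kHz.
13.35 kHz ≤ fs/2 = 16.35 kHz, appears at 13.35 kHz.
Distinct values: {4.95 kHz, 13.35 kHz}.

4.95 kHz, 13.35 kHz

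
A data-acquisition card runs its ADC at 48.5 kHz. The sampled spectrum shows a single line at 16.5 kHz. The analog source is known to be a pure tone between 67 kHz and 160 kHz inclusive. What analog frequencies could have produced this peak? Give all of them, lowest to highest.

Frequencies that alias to 16.5 kHz are k·fs ± 16.5 kHz for integer k ≥ 0.
k=0: 16.5 kHz.
k=1: 32 kHz, 65 kHz.
k=2: 80.5 kHz, 113.5 kHz.
k=3: 129 kHz, 162 kHz.
k=4: 177.5 kHz, 210.5 kHz.
Within [67 kHz, 160 kHz]: 80.5 kHz, 113.5 kHz, 129 kHz.

80.5 kHz, 113.5 kHz, 129 kHz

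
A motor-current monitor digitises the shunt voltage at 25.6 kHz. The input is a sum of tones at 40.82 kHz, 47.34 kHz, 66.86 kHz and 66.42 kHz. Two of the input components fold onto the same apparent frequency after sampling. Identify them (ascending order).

fs/2 = 12.8 kHz.
40.82 kHz mod fs = 15.22 kHz.
15.22 kHz > fs/2 = 12.8 kHz, folds to fs − 15.22 kHz = 10.38 kHz.
47.34 kHz mod fs = 21.74 kHz.
21.74 kHz > fs/2 = 12.8 kHz, folds to fs − 21.74 kHz = 3.86 kHz.
66.86 kHz mod fs = 15.66 kHz.
15.66 kHz > fs/2 = 12.8 kHz, folds to fs − 15.66 kHz = 9.94 kHz.
66.42 kHz mod fs = 15.22 kHz.
15.22 kHz > fs/2 = 12.8 kHz, folds to fs − 15.22 kHz = 10.38 kHz.
40.82 kHz and 66.42 kHz both map to 10.38 kHz.

40.82 kHz, 66.42 kHz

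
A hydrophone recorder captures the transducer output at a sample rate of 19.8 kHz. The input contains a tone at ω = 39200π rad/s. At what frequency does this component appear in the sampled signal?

0.2 kHz

ω = 39200π rad/s → f = ω/(2π) = 19600 Hz = 19.6 kHz.
19.6 kHz > fs/2 = 9.9 kHz, folds to fs − 19.6 kHz = 0.2 kHz.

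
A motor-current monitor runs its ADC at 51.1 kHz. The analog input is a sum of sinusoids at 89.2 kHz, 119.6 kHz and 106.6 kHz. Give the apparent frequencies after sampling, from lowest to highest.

fs/2 = 25.55 kHz.
89.2 kHz mod fs = 38.1 kHz.
38.1 kHz > fs/2 = 25.55 kHz, folds to fs − 38.1 kHz = 13 kHz.
119.6 kHz mod fs = 17.4 kHz.
17.4 kHz ≤ fs/2 = 25.55 kHz, appears at 17.4 kHz.
106.6 kHz mod fs = 4.4 kHz.
4.4 kHz ≤ fs/2 = 25.55 kHz, appears at 4.4 kHz.
Distinct values: {4.4 kHz, 13 kHz, 17.4 kHz}.

4.4 kHz, 13 kHz, 17.4 kHz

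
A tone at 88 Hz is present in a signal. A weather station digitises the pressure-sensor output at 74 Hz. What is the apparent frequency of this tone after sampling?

14 Hz

88 Hz mod fs = 14 Hz.
14 Hz ≤ fs/2 = 37 Hz, appears at 14 Hz.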